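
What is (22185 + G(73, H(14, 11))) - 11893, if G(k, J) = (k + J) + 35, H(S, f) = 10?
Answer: 10410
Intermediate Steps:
G(k, J) = 35 + J + k (G(k, J) = (J + k) + 35 = 35 + J + k)
(22185 + G(73, H(14, 11))) - 11893 = (22185 + (35 + 10 + 73)) - 11893 = (22185 + 118) - 11893 = 22303 - 11893 = 10410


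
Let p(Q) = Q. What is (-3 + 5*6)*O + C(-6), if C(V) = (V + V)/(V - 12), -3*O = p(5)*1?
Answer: -133/3 ≈ -44.333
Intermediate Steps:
O = -5/3 ≈ -1.6667
C(V) = 2*V/(-12 + V) (C(V) = (2*V)/(-12 + V) = 2*V/(-12 + V))
(-3 + 5*6)*O + C(-6) = (-3 + 5*6)*(-5/3) + 2*(-6)/(-12 - 6) = (-3 + 30)*(-5/3) + 2*(-6)/(-18) = 27*(-5/3) + 2*(-6)*(-1/18) = -45 + ⅔ = -133/3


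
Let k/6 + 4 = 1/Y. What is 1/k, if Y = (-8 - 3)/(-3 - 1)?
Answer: -11/240 ≈ -0.045833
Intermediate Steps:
Y = 11/4 (Y = -11/(-4) = -¼*(-11) = 11/4 ≈ 2.7500)
k = -240/11 (k = -24 + 6/(11/4) = -24 + 6*(4/11) = -24 + 24/11 = -240/11 ≈ -21.818)
1/k = 1/(-240/11) = -11/240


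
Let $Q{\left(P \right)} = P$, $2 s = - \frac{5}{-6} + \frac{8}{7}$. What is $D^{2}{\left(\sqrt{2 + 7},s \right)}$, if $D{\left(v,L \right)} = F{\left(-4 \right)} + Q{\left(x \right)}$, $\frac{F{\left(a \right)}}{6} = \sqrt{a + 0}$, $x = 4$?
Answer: $-128 + 96 i \approx -128.0 + 96.0 i$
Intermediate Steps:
$s = \frac{83}{84}$ ($s = \frac{- \frac{5}{-6} + \frac{8}{7}}{2} = \frac{\left(-5\right) \left(- \frac{1}{6}\right) + 8 \cdot \frac{1}{7}}{2} = \frac{\frac{5}{6} + \frac{8}{7}}{2} = \frac{1}{2} \cdot \frac{83}{42} = \frac{83}{84} \approx 0.9881$)
$F{\left(a \right)} = 6 \sqrt{a}$ ($F{\left(a \right)} = 6 \sqrt{a + 0} = 6 \sqrt{a}$)
$D{\left(v,L \right)} = 4 + 12 i$ ($D{\left(v,L \right)} = 6 \sqrt{-4} + 4 = 6 \cdot 2 i + 4 = 12 i + 4 = 4 + 12 i$)
$D^{2}{\left(\sqrt{2 + 7},s \right)} = \left(4 + 12 i\right)^{2}$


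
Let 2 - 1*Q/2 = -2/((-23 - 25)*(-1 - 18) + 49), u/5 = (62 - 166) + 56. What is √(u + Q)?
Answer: 2*I*√56698/31 ≈ 15.362*I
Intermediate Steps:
u = -240 (u = 5*((62 - 166) + 56) = 5*(-104 + 56) = 5*(-48) = -240)
Q = 3848/961 (Q = 4 - (-4)/((-23 - 25)*(-1 - 18) + 49) = 4 - (-4)/(-48*(-19) + 49) = 4 - (-4)/(912 + 49) = 4 - (-4)/961 = 4 - 2*(-2/961) = 4 + 4/961 = 3848/961 ≈ 4.0042)
√(u + Q) = √(-240 + 3848/961) = √(-226792/961) = 2*I*√56698/31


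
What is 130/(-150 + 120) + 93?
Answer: 266/3 ≈ 88.667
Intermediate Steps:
130/(-150 + 120) + 93 = 130/(-30) + 93 = 130*(-1/30) + 93 = -13/3 + 93 = 266/3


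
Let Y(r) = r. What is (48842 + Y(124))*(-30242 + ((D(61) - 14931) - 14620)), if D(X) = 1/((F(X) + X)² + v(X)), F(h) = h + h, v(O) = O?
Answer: -49114248212967/16775 ≈ -2.9278e+9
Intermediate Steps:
F(h) = 2*h
D(X) = 1/(X + 9*X²) (D(X) = 1/((2*X + X)² + X) = 1/((3*X)² + X) = 1/(9*X² + X) = 1/(X + 9*X²))
(48842 + Y(124))*(-30242 + ((D(61) - 14931) - 14620)) = (48842 + 124)*(-30242 + ((1/(61*(1 + 9*61)) - 14931) - 14620)) = 48966*(-30242 + ((1/(61*(1 + 549)) - 14931) - 14620)) = 48966*(-30242 + (((1/61)/550 - 14931) - 14620)) = 48966*(-30242 + (((1/61)*(1/550) - 14931) - 14620)) = 48966*(-30242 + ((1/33550 - 14931) - 14620)) = 48966*(-30242 + (-500935049/33550 - 14620)) = 48966*(-30242 - 991436049/33550) = 48966*(-2006055149/33550) = -49114248212967/16775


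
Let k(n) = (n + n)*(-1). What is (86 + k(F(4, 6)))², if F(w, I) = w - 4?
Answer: 7396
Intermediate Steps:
F(w, I) = -4 + w
k(n) = -2*n (k(n) = (2*n)*(-1) = -2*n)
(86 + k(F(4, 6)))² = (86 - 2*(-4 + 4))² = (86 - 2*0)² = (86 + 0)² = 86² = 7396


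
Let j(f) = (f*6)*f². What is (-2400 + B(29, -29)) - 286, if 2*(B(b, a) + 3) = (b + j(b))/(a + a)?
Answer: -15803/4 ≈ -3950.8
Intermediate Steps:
j(f) = 6*f³ (j(f) = (6*f)*f² = 6*f³)
B(b, a) = -3 + (b + 6*b³)/(4*a) (B(b, a) = -3 + ((b + 6*b³)/(a + a))/2 = -3 + ((b + 6*b³)/((2*a)))/2 = -3 + ((b + 6*b³)*(1/(2*a)))/2 = -3 + ((b + 6*b³)/(2*a))/2 = -3 + (b + 6*b³)/(4*a))
(-2400 + B(29, -29)) - 286 = (-2400 + (¼)*(29 - 12*(-29) + 6*29³)/(-29)) - 286 = (-2400 + (¼)*(-1/29)*(29 + 348 + 6*24389)) - 286 = (-2400 + (¼)*(-1/29)*(29 + 348 + 146334)) - 286 = (-2400 + (¼)*(-1/29)*146711) - 286 = (-2400 - 5059/4) - 286 = -14659/4 - 286 = -15803/4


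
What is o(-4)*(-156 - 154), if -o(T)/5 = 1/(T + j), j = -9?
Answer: -1550/13 ≈ -119.23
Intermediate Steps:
o(T) = -5/(-9 + T) (o(T) = -5/(T - 9) = -5/(-9 + T))
o(-4)*(-156 - 154) = (-5/(-9 - 4))*(-156 - 154) = -5/(-13)*(-310) = -5*(-1/13)*(-310) = (5/13)*(-310) = -1550/13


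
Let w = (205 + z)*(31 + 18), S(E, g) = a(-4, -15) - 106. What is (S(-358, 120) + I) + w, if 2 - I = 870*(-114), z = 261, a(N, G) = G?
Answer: 121895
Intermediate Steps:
S(E, g) = -121 (S(E, g) = -15 - 106 = -121)
I = 99182 (I = 2 - 870*(-114) = 2 - 1*(-99180) = 2 + 99180 = 99182)
w = 22834 (w = (205 + 261)*(31 + 18) = 466*49 = 22834)
(S(-358, 120) + I) + w = (-121 + 99182) + 22834 = 99061 + 22834 = 121895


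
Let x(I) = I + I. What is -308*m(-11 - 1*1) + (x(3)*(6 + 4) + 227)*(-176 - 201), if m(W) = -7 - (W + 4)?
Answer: -108507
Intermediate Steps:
x(I) = 2*I
m(W) = -11 - W (m(W) = -7 - (4 + W) = -7 + (-4 - W) = -11 - W)
-308*m(-11 - 1*1) + (x(3)*(6 + 4) + 227)*(-176 - 201) = -308*(-11 - (-11 - 1*1)) + ((2*3)*(6 + 4) + 227)*(-176 - 201) = -308*(-11 - (-11 - 1)) + (6*10 + 227)*(-377) = -308*(-11 - 1*(-12)) + (60 + 227)*(-377) = -308*(-11 + 12) + 287*(-377) = -308*1 - 108199 = -308 - 108199 = -108507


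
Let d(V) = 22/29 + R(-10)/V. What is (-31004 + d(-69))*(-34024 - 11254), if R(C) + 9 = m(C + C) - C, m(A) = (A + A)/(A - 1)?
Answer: 58987679210050/42021 ≈ 1.4038e+9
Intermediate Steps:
m(A) = 2*A/(-1 + A) (m(A) = (2*A)/(-1 + A) = 2*A/(-1 + A))
R(C) = -9 - C + 4*C/(-1 + 2*C) (R(C) = -9 + (2*(C + C)/(-1 + (C + C)) - C) = -9 + (2*(2*C)/(-1 + 2*C) - C) = -9 + (4*C/(-1 + 2*C) - C) = -9 + (-C + 4*C/(-1 + 2*C)) = -9 - C + 4*C/(-1 + 2*C))
d(V) = 22/29 + 61/(21*V) (d(V) = 22/29 + ((9 - 13*(-10) - 2*(-10)²)/(-1 + 2*(-10)))/V = 22*(1/29) + ((9 + 130 - 2*100)/(-1 - 20))/V = 22/29 + ((9 + 130 - 200)/(-21))/V = 22/29 + (-1/21*(-61))/V = 22/29 + 61/(21*V))
(-31004 + d(-69))*(-34024 - 11254) = (-31004 + (1/609)*(1769 + 462*(-69))/(-69))*(-34024 - 11254) = (-31004 + (1/609)*(-1/69)*(1769 - 31878))*(-45278) = (-31004 + (1/609)*(-1/69)*(-30109))*(-45278) = (-31004 + 30109/42021)*(-45278) = -1302788975/42021*(-45278) = 58987679210050/42021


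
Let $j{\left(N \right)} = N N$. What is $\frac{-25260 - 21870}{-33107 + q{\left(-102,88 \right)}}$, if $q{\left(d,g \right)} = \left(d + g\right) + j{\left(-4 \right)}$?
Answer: $\frac{3142}{2207} \approx 1.4237$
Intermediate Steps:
$j{\left(N \right)} = N^{2}$
$q{\left(d,g \right)} = 16 + d + g$ ($q{\left(d,g \right)} = \left(d + g\right) + \left(-4\right)^{2} = \left(d + g\right) + 16 = 16 + d + g$)
$\frac{-25260 - 21870}{-33107 + q{\left(-102,88 \right)}} = \frac{-25260 - 21870}{-33107 + \left(16 - 102 + 88\right)} = - \frac{47130}{-33107 + 2} = - \frac{47130}{-33105} = \left(-47130\right) \left(- \frac{1}{33105}\right) = \frac{3142}{2207}$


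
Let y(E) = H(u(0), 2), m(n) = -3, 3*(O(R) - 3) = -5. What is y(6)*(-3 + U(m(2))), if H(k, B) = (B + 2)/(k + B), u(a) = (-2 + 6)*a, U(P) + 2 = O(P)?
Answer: -22/3 ≈ -7.3333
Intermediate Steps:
O(R) = 4/3 (O(R) = 3 + (1/3)*(-5) = 3 - 5/3 = 4/3)
U(P) = -2/3 (U(P) = -2 + 4/3 = -2/3)
u(a) = 4*a
H(k, B) = (2 + B)/(B + k)
y(E) = 2 (y(E) = (2 + 2)/(2 + 4*0) = 4/(2 + 0) = 4/2 = (1/2)*4 = 2)
y(6)*(-3 + U(m(2))) = 2*(-3 - 2/3) = 2*(-11/3) = -22/3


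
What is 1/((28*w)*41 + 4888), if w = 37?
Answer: 1/47364 ≈ 2.1113e-5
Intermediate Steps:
1/((28*w)*41 + 4888) = 1/((28*37)*41 + 4888) = 1/(1036*41 + 4888) = 1/(42476 + 4888) = 1/47364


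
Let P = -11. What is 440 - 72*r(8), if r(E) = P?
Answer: 1232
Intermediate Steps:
r(E) = -11
440 - 72*r(8) = 440 - 72*(-11) = 440 + 792 = 1232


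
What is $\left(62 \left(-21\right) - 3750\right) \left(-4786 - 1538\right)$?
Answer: $31948848$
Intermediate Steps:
$\left(62 \left(-21\right) - 3750\right) \left(-4786 - 1538\right) = \left(-1302 - 3750\right) \left(-6324\right) = \left(-5052\right) \left(-6324\right) = 31948848$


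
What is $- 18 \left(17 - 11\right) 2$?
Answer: $-216$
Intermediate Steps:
$- 18 \left(17 - 11\right) 2 = \left(-18\right) 6 \cdot 2 = \left(-108\right) 2 = -216$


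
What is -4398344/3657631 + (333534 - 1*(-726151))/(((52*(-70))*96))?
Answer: -1082578806719/255624515328 ≈ -4.2350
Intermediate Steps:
-4398344/3657631 + (333534 - 1*(-726151))/(((52*(-70))*96)) = -4398344*1/3657631 + (333534 + 726151)/((-3640*96)) = -4398344/3657631 + 1059685/(-349440) = -4398344/3657631 + 1059685*(-1/349440) = -4398344/3657631 - 211937/69888 = -1082578806719/255624515328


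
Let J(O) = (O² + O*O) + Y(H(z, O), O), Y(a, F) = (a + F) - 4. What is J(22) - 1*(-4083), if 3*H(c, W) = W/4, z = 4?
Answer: 30425/6 ≈ 5070.8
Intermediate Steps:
H(c, W) = W/12 (H(c, W) = (W/4)/3 = W/12)
Y(a, F) = -4 + F + a (Y(a, F) = (F + a) - 4 = -4 + F + a)
J(O) = -4 + 2*O² + 13*O/12 (J(O) = (O² + O*O) + (-4 + O + O/12) = (O² + O²) + (-4 + 13*O/12) = 2*O² + (-4 + 13*O/12) = -4 + 2*O² + 13*O/12)
J(22) - 1*(-4083) = (-4 + 2*22² + (13/12)*22) - 1*(-4083) = (-4 + 2*484 + 143/6) + 4083 = (-4 + 968 + 143/6) + 4083 = 5927/6 + 4083 = 30425/6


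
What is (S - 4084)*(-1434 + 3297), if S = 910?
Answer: -5913162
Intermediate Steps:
(S - 4084)*(-1434 + 3297) = (910 - 4084)*(-1434 + 3297) = -3174*1863 = -5913162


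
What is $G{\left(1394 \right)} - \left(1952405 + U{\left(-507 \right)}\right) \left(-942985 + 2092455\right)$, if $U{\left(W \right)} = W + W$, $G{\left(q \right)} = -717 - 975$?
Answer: $-2243065414462$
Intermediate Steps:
$G{\left(q \right)} = -1692$
$U{\left(W \right)} = 2 W$
$G{\left(1394 \right)} - \left(1952405 + U{\left(-507 \right)}\right) \left(-942985 + 2092455\right) = -1692 - \left(1952405 + 2 \left(-507\right)\right) \left(-942985 + 2092455\right) = -1692 - \left(1952405 - 1014\right) 1149470 = -1692 - 1951391 \cdot 1149470 = -1692 - 2243065412770 = -2243065414462$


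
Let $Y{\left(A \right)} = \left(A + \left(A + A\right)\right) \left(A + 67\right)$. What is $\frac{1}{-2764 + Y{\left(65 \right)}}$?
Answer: $\frac{1}{22976} \approx 4.3524 \cdot 10^{-5}$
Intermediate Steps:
$Y{\left(A \right)} = 3 A \left(67 + A\right)$ ($Y{\left(A \right)} = \left(A + 2 A\right) \left(67 + A\right) = 3 A \left(67 + A\right)$)
$\frac{1}{-2764 + Y{\left(65 \right)}} = \frac{1}{-2764 + 3 \cdot 65 \left(67 + 65\right)} = \frac{1}{-2764 + 3 \cdot 65 \cdot 132} = \frac{1}{-2764 + 25740} = \frac{1}{22976}$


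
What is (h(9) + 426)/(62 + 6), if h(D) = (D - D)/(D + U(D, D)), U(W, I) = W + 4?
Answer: 213/34 ≈ 6.2647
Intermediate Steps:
U(W, I) = 4 + W
h(D) = 0 (h(D) = (D - D)/(D + (4 + D)) = 0/(4 + 2*D) = 0)
(h(9) + 426)/(62 + 6) = (0 + 426)/(62 + 6) = 426/68 = 426*(1/68) = 213/34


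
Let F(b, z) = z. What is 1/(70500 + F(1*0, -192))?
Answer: 1/70308 ≈ 1.4223e-5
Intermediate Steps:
1/(70500 + F(1*0, -192)) = 1/(70500 - 192) = 1/70308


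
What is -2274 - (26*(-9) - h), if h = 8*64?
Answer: -1528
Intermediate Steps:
h = 512
-2274 - (26*(-9) - h) = -2274 - (26*(-9) - 1*512) = -2274 - (-234 - 512) = -2274 - 1*(-746) = -2274 + 746 = -1528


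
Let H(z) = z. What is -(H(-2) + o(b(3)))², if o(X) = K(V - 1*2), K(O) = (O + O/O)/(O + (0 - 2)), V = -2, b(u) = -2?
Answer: -9/4 ≈ -2.2500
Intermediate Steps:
K(O) = (1 + O)/(-2 + O) (K(O) = (O + 1)/(O - 2) = (1 + O)/(-2 + O))
o(X) = ½ (o(X) = (1 + (-2 - 1*2))/(-2 + (-2 - 1*2)) = (1 + (-2 - 2))/(-2 + (-2 - 2)) = (1 - 4)/(-2 - 4) = -3/(-6) = -⅙*(-3) = ½)
-(H(-2) + o(b(3)))² = -(-2 + ½)² = -(-3/2)² = -1*9/4 = -9/4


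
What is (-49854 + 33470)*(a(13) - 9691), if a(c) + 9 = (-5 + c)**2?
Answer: 157876224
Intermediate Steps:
a(c) = -9 + (-5 + c)**2
(-49854 + 33470)*(a(13) - 9691) = (-49854 + 33470)*((-9 + (-5 + 13)**2) - 9691) = -16384*((-9 + 8**2) - 9691) = -16384*((-9 + 64) - 9691) = -16384*(55 - 9691) = -16384*(-9636) = 157876224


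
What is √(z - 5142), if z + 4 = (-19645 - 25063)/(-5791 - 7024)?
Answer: I*√844524928830/12815 ≈ 71.711*I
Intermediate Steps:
z = -6552/12815 (z = -4 + (-19645 - 25063)/(-5791 - 7024) = -4 - 44708/(-12815) = -4 - 44708*(-1/12815) = -4 + 44708/12815 = -6552/12815 ≈ -0.51128)
√(z - 5142) = √(-6552/12815 - 5142) = √(-65901282/12815) = I*√844524928830/12815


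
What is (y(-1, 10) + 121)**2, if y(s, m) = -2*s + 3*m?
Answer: 23409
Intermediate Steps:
(y(-1, 10) + 121)**2 = ((-2*(-1) + 3*10) + 121)**2 = ((2 + 30) + 121)**2 = (32 + 121)**2 = 153**2 = 23409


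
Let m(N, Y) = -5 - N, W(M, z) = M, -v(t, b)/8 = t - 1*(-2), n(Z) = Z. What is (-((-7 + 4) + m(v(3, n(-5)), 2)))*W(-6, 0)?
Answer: 192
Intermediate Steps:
v(t, b) = -16 - 8*t (v(t, b) = -8*(t - 1*(-2)) = -8*(t + 2) = -8*(2 + t) = -16 - 8*t)
(-((-7 + 4) + m(v(3, n(-5)), 2)))*W(-6, 0) = -((-7 + 4) + (-5 - (-16 - 8*3)))*(-6) = -(-3 + (-5 - (-16 - 24)))*(-6) = -(-3 + (-5 - 1*(-40)))*(-6) = -(-3 + (-5 + 40))*(-6) = -(-3 + 35)*(-6) = -1*32*(-6) = -32*(-6) = 192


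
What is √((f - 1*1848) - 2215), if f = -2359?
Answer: 13*I*√38 ≈ 80.137*I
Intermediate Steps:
√((f - 1*1848) - 2215) = √((-2359 - 1*1848) - 2215) = √((-2359 - 1848) - 2215) = √(-4207 - 2215) = √(-6422) = 13*I*√38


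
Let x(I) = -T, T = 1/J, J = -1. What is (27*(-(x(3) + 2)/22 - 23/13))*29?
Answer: -426735/286 ≈ -1492.1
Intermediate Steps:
T = -1 (T = 1/(-1) = -1)
x(I) = 1 (x(I) = -1*(-1) = 1)
(27*(-(x(3) + 2)/22 - 23/13))*29 = (27*(-(1 + 2)/22 - 23/13))*29 = (27*(-1*3*(1/22) - 23*1/13))*29 = (27*(-3*1/22 - 23/13))*29 = (27*(-3/22 - 23/13))*29 = (27*(-545/286))*29 = -14715/286*29 = -426735/286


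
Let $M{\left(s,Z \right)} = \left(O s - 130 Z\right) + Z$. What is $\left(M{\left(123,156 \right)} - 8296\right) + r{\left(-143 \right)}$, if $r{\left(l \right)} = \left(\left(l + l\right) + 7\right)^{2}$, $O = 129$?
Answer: $65288$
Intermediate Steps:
$M{\left(s,Z \right)} = - 129 Z + 129 s$ ($M{\left(s,Z \right)} = \left(129 s - 130 Z\right) + Z = \left(- 130 Z + 129 s\right) + Z = - 129 Z + 129 s$)
$r{\left(l \right)} = \left(7 + 2 l\right)^{2}$ ($r{\left(l \right)} = \left(2 l + 7\right)^{2} = \left(7 + 2 l\right)^{2}$)
$\left(M{\left(123,156 \right)} - 8296\right) + r{\left(-143 \right)} = \left(\left(\left(-129\right) 156 + 129 \cdot 123\right) - 8296\right) + \left(7 + 2 \left(-143\right)\right)^{2} = \left(\left(-20124 + 15867\right) - 8296\right) + \left(7 - 286\right)^{2} = \left(-4257 - 8296\right) + \left(-279\right)^{2} = -12553 + 77841 = 65288$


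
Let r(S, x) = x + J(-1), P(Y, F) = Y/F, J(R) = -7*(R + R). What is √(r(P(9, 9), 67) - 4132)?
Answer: I*√4051 ≈ 63.647*I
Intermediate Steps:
J(R) = -14*R
r(S, x) = 14 + x (r(S, x) = x - 14*(-1) = x + 14 = 14 + x)
√(r(P(9, 9), 67) - 4132) = √((14 + 67) - 4132) = √(81 - 4132) = √(-4051) = I*√4051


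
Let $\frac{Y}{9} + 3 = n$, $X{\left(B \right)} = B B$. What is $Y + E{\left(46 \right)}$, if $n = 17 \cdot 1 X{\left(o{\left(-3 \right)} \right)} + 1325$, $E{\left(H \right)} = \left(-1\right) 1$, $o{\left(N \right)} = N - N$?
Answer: $11897$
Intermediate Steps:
$o{\left(N \right)} = 0$
$X{\left(B \right)} = B^{2}$
$E{\left(H \right)} = -1$
$n = 1325$ ($n = 17 \cdot 1 \cdot 0^{2} + 1325 = 17 \cdot 0 + 1325 = 0 + 1325 = 1325$)
$Y = 11898$ ($Y = -27 + 9 \cdot 1325 = -27 + 11925 = 11898$)
$Y + E{\left(46 \right)} = 11898 - 1 = 11897$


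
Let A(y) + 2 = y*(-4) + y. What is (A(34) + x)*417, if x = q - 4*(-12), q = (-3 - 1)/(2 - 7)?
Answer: -115092/5 ≈ -23018.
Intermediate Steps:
A(y) = -2 - 3*y (A(y) = -2 + (y*(-4) + y) = -2 + (-4*y + y) = -2 - 3*y)
q = ⅘ (q = -4/(-5) = -4*(-⅕) = ⅘ ≈ 0.80000)
x = 244/5 (x = ⅘ - 4*(-12) = ⅘ + 48 = 244/5 ≈ 48.800)
(A(34) + x)*417 = ((-2 - 3*34) + 244/5)*417 = ((-2 - 102) + 244/5)*417 = (-104 + 244/5)*417 = -276/5*417 = -115092/5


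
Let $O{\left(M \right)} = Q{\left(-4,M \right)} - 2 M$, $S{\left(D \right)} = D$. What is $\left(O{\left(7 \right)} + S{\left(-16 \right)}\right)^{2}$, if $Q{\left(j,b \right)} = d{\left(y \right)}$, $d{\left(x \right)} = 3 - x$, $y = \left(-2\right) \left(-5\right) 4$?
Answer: $4489$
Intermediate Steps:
$y = 40$ ($y = 10 \cdot 4 = 40$)
$Q{\left(j,b \right)} = -37$ ($Q{\left(j,b \right)} = 3 - 40 = -37$)
$O{\left(M \right)} = -37 - 2 M$
$\left(O{\left(7 \right)} + S{\left(-16 \right)}\right)^{2} = \left(\left(-37 - 14\right) - 16\right)^{2} = \left(-51 - 16\right)^{2} = \left(-67\right)^{2} = 4489$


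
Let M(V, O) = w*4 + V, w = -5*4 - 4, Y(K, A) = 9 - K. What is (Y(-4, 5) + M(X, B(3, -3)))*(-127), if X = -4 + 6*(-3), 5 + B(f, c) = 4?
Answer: 13335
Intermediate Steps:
B(f, c) = -1 (B(f, c) = -5 + 4 = -1)
w = -24 (w = -20 - 4 = -24)
X = -22 (X = -4 - 18 = -22)
M(V, O) = -96 + V (M(V, O) = -24*4 + V = -96 + V)
(Y(-4, 5) + M(X, B(3, -3)))*(-127) = ((9 - 1*(-4)) + (-96 - 22))*(-127) = ((9 + 4) - 118)*(-127) = (13 - 118)*(-127) = -105*(-127) = 13335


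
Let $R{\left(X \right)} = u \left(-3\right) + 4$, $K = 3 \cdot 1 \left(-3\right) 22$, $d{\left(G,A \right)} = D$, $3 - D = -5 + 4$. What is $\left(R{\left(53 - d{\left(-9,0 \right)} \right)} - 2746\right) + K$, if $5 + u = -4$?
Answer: $-2913$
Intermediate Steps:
$D = 4$ ($D = 3 - \left(-5 + 4\right) = 3 - -1 = 3 + 1 = 4$)
$d{\left(G,A \right)} = 4$
$K = -198$ ($K = 3 \left(-3\right) 22 = \left(-9\right) 22 = -198$)
$u = -9$ ($u = -5 - 4 = -9$)
$R{\left(X \right)} = 31$ ($R{\left(X \right)} = \left(-9\right) \left(-3\right) + 4 = 27 + 4 = 31$)
$\left(R{\left(53 - d{\left(-9,0 \right)} \right)} - 2746\right) + K = \left(31 - 2746\right) - 198 = -2715 - 198 = -2913$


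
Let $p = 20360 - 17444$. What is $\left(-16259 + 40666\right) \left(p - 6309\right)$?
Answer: $-82812951$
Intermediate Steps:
$p = 2916$ ($p = 20360 - 17444 = 2916$)
$\left(-16259 + 40666\right) \left(p - 6309\right) = \left(-16259 + 40666\right) \left(2916 - 6309\right) = 24407 \left(-3393\right) = -82812951$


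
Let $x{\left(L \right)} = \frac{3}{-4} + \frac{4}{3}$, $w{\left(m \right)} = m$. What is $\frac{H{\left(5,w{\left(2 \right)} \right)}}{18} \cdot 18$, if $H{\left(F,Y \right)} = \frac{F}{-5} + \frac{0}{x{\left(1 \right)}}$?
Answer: $-1$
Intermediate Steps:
$x{\left(L \right)} = \frac{7}{12}$ ($x{\left(L \right)} = 3 \left(- \frac{1}{4}\right) + 4 \cdot \frac{1}{3} = - \frac{3}{4} + \frac{4}{3} = \frac{7}{12}$)
$H{\left(F,Y \right)} = - \frac{F}{5}$ ($H{\left(F,Y \right)} = \frac{F}{-5} + \frac{0}{\frac{7}{12}} = F \left(- \frac{1}{5}\right) + 0 \cdot \frac{12}{7} = - \frac{F}{5} + 0 = - \frac{F}{5}$)
$\frac{H{\left(5,w{\left(2 \right)} \right)}}{18} \cdot 18 = \frac{\left(- \frac{1}{5}\right) 5}{18} \cdot 18 = \left(-1\right) \frac{1}{18} \cdot 18 = \left(- \frac{1}{18}\right) 18 = -1$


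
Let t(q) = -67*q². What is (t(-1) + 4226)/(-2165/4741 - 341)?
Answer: -19717819/1618846 ≈ -12.180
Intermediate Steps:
(t(-1) + 4226)/(-2165/4741 - 341) = (-67*(-1)² + 4226)/(-2165/4741 - 341) = (-67*1 + 4226)/(-2165*1/4741 - 341) = (-67 + 4226)/(-2165/4741 - 341) = 4159/(-1618846/4741) = 4159*(-4741/1618846) = -19717819/1618846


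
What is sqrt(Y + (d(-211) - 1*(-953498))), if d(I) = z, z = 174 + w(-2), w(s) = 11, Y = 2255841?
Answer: 2*sqrt(802381) ≈ 1791.5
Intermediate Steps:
z = 185 (z = 174 + 11 = 185)
d(I) = 185
sqrt(Y + (d(-211) - 1*(-953498))) = sqrt(2255841 + (185 - 1*(-953498))) = sqrt(2255841 + (185 + 953498)) = sqrt(2255841 + 953683) = sqrt(3209524) = 2*sqrt(802381)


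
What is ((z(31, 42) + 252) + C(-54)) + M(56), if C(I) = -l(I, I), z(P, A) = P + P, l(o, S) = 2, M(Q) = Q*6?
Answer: 648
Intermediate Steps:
M(Q) = 6*Q
z(P, A) = 2*P
C(I) = -2 (C(I) = -1*2 = -2)
((z(31, 42) + 252) + C(-54)) + M(56) = ((2*31 + 252) - 2) + 6*56 = ((62 + 252) - 2) + 336 = (314 - 2) + 336 = 312 + 336 = 648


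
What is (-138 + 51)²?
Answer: 7569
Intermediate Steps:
(-138 + 51)² = (-87)² = 7569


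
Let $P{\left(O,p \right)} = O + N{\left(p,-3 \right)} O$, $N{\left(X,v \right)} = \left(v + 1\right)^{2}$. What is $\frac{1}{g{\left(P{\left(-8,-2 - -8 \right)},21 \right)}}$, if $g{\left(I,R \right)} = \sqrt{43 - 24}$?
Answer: $\frac{\sqrt{19}}{19} \approx 0.22942$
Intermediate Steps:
$N{\left(X,v \right)} = \left(1 + v\right)^{2}$
$P{\left(O,p \right)} = 5 O$ ($P{\left(O,p \right)} = O + \left(1 - 3\right)^{2} O = O + \left(-2\right)^{2} O = O + 4 O = 5 O$)
$g{\left(I,R \right)} = \sqrt{19}$
$\frac{1}{g{\left(P{\left(-8,-2 - -8 \right)},21 \right)}} = \frac{1}{\sqrt{19}} = \frac{\sqrt{19}}{19}$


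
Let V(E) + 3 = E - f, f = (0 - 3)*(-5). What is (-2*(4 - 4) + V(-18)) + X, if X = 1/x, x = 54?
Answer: -1943/54 ≈ -35.982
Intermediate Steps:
X = 1/54 ≈ 0.018519
f = 15 (f = -3*(-5) = 15)
V(E) = -18 + E (V(E) = -3 + (E - 1*15) = -3 + (E - 15) = -3 + (-15 + E) = -18 + E)
(-2*(4 - 4) + V(-18)) + X = (-2*(4 - 4) + (-18 - 18)) + 1/54 = (-2*0 - 36) + 1/54 = (0 - 36) + 1/54 = -36 + 1/54 = -1943/54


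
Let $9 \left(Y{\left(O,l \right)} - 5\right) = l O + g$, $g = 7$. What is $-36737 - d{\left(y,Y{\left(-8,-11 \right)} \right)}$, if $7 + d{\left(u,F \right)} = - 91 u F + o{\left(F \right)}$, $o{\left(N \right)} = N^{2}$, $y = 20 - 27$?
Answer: $- \frac{3797350}{81} \approx -46881.0$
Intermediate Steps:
$y = -7$
$Y{\left(O,l \right)} = \frac{52}{9} + \frac{O l}{9}$ ($Y{\left(O,l \right)} = 5 + \frac{l O + 7}{9} = 5 + \frac{O l + 7}{9} = 5 + \frac{7 + O l}{9} = 5 + \left(\frac{7}{9} + \frac{O l}{9}\right) = \frac{52}{9} + \frac{O l}{9}$)
$d{\left(u,F \right)} = -7 + F^{2} - 91 F u$ ($d{\left(u,F \right)} = -7 + \left(- 91 u F + F^{2}\right) = -7 + \left(- 91 F u + F^{2}\right) = -7 + \left(F^{2} - 91 F u\right) = -7 + F^{2} - 91 F u$)
$-36737 - d{\left(y,Y{\left(-8,-11 \right)} \right)} = -36737 - \left(-7 + \left(\frac{52}{9} + \frac{1}{9} \left(-8\right) \left(-11\right)\right)^{2} - 91 \left(\frac{52}{9} + \frac{1}{9} \left(-8\right) \left(-11\right)\right) \left(-7\right)\right) = -36737 - \left(-7 + \left(\frac{52}{9} + \frac{88}{9}\right)^{2} - 91 \left(\frac{52}{9} + \frac{88}{9}\right) \left(-7\right)\right) = -36737 - \left(-7 + \left(\frac{140}{9}\right)^{2} - \frac{12740}{9} \left(-7\right)\right) = -36737 - \left(-7 + \frac{19600}{81} + \frac{89180}{9}\right) = -36737 - \frac{821653}{81} = - \frac{3797350}{81}$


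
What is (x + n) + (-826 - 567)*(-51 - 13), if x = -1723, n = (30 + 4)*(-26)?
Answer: 86545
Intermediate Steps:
n = -884 (n = 34*(-26) = -884)
(x + n) + (-826 - 567)*(-51 - 13) = (-1723 - 884) + (-826 - 567)*(-51 - 13) = -2607 - 1393*(-64) = -2607 + 89152 = 86545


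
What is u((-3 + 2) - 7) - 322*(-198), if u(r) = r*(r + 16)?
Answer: 63692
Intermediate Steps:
u(r) = r*(16 + r)
u((-3 + 2) - 7) - 322*(-198) = ((-3 + 2) - 7)*(16 + ((-3 + 2) - 7)) - 322*(-198) = (-1 - 7)*(16 + (-1 - 7)) + 63756 = -8*(16 - 8) + 63756 = -8*8 + 63756 = -64 + 63756 = 63692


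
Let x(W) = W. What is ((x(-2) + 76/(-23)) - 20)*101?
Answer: -58782/23 ≈ -2555.7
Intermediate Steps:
((x(-2) + 76/(-23)) - 20)*101 = ((-2 + 76/(-23)) - 20)*101 = ((-2 + 76*(-1/23)) - 20)*101 = ((-2 - 76/23) - 20)*101 = (-122/23 - 20)*101 = -582/23*101 = -58782/23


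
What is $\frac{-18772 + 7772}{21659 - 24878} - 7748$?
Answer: $- \frac{24929812}{3219} \approx -7744.6$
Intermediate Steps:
$\frac{-18772 + 7772}{21659 - 24878} - 7748 = - \frac{11000}{-3219} - 7748 = \left(-11000\right) \left(- \frac{1}{3219}\right) - 7748 = \frac{11000}{3219} - 7748 = - \frac{24929812}{3219}$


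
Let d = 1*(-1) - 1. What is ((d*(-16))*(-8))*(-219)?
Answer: 56064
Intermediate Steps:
d = -2 (d = -1 - 1 = -2)
((d*(-16))*(-8))*(-219) = (-2*(-16)*(-8))*(-219) = (32*(-8))*(-219) = -256*(-219) = 56064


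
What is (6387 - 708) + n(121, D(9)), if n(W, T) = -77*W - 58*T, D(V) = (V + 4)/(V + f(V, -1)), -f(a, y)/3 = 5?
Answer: -10537/3 ≈ -3512.3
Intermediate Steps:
f(a, y) = -15 (f(a, y) = -3*5 = -15)
D(V) = (4 + V)/(-15 + V) (D(V) = (V + 4)/(V - 15) = (4 + V)/(-15 + V))
(6387 - 708) + n(121, D(9)) = (6387 - 708) + (-77*121 - 58*(4 + 9)/(-15 + 9)) = 5679 + (-9317 - 58*13/(-6)) = 5679 + (-9317 - (-29)*13/3) = 5679 + (-9317 - 58*(-13/6)) = 5679 + (-9317 + 377/3) = 5679 - 27574/3 = -10537/3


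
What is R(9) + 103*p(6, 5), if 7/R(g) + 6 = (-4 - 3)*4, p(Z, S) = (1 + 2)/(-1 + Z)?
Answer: 10471/170 ≈ 61.594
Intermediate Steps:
p(Z, S) = 3/(-1 + Z)
R(g) = -7/34 (R(g) = 7/(-6 + (-4 - 3)*4) = 7/(-6 - 7*4) = 7/(-6 - 28) = 7/(-34) = 7*(-1/34) = -7/34)
R(9) + 103*p(6, 5) = -7/34 + 103*(3/(-1 + 6)) = -7/34 + 103*(3/5) = -7/34 + 309/5 = 10471/170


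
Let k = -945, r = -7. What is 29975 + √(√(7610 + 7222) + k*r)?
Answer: 29975 + √(6615 + 12*√103) ≈ 30057.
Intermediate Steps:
29975 + √(√(7610 + 7222) + k*r) = 29975 + √(√(7610 + 7222) - 945*(-7)) = 29975 + √(√14832 + 6615) = 29975 + √(12*√103 + 6615) = 29975 + √(6615 + 12*√103)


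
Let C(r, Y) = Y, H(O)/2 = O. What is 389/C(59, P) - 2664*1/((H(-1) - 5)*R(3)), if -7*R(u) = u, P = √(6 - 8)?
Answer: -888 - 389*I*√2/2 ≈ -888.0 - 275.06*I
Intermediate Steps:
H(O) = 2*O
P = I*√2 (P = √(-2) = I*√2 ≈ 1.4142*I)
R(u) = -u/7
389/C(59, P) - 2664*1/((H(-1) - 5)*R(3)) = 389/((I*√2)) - 2664*(-7/(3*(2*(-1) - 5))) = 389*(-I*√2/2) - 2664*(-7/(3*(-2 - 5))) = -389*I*√2/2 - 2664/((-3/7*(-7))) = -389*I*√2/2 - 2664/3 = -389*I*√2/2 - 2664*⅓ = -389*I*√2/2 - 888 = -888 - 389*I*√2/2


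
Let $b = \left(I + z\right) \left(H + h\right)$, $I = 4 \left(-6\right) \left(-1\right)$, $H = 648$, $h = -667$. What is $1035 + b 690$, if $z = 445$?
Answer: $-6147555$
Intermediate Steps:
$I = 24$ ($I = \left(-24\right) \left(-1\right) = 24$)
$b = -8911$ ($b = \left(24 + 445\right) \left(648 - 667\right) = 469 \left(-19\right) = -8911$)
$1035 + b 690 = 1035 - 6148590 = -6147555$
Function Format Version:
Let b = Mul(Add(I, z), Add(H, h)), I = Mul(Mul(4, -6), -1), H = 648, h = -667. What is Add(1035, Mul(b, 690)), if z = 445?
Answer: -6147555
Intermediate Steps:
I = 24 (I = Mul(-24, -1) = 24)
b = -8911 (b = Mul(Add(24, 445), Add(648, -667)) = Mul(469, -19) = -8911)
Add(1035, Mul(b, 690)) = Add(1035, Mul(-8911, 690)) = Add(1035, -6148590) = -6147555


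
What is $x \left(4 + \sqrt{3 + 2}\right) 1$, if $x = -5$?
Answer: $-20 - 5 \sqrt{5} \approx -31.18$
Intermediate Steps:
$x \left(4 + \sqrt{3 + 2}\right) 1 = - 5 \left(4 + \sqrt{3 + 2}\right) 1 = - 5 \left(4 + \sqrt{5}\right) 1 = - 5 \left(4 + \sqrt{5}\right) = -20 - 5 \sqrt{5}$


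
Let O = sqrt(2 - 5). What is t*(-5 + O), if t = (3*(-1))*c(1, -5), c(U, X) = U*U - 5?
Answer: -60 + 12*I*sqrt(3) ≈ -60.0 + 20.785*I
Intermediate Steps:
c(U, X) = -5 + U**2 (c(U, X) = U**2 - 5 = -5 + U**2)
O = I*sqrt(3) (O = sqrt(-3) = I*sqrt(3) ≈ 1.732*I)
t = 12 (t = (3*(-1))*(-5 + 1**2) = -3*(-5 + 1) = -3*(-4) = 12)
t*(-5 + O) = 12*(-5 + I*sqrt(3)) = -60 + 12*I*sqrt(3)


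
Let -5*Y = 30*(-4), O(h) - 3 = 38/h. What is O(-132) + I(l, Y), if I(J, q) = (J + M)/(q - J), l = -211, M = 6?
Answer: 5707/3102 ≈ 1.8398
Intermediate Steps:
O(h) = 3 + 38/h
Y = 24 (Y = -6*(-4) = -⅕*(-120) = 24)
I(J, q) = (6 + J)/(q - J) (I(J, q) = (J + 6)/(q - J) = (6 + J)/(q - J))
O(-132) + I(l, Y) = (3 + 38/(-132)) + (6 - 211)/(24 - 1*(-211)) = (3 + 38*(-1/132)) - 205/(24 + 211) = (3 - 19/66) - 205/235 = 179/66 + (1/235)*(-205) = 179/66 - 41/47 = 5707/3102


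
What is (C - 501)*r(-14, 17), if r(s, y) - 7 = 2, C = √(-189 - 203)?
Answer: -4509 + 126*I*√2 ≈ -4509.0 + 178.19*I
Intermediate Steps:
C = 14*I*√2 (C = √(-392) = 14*I*√2 ≈ 19.799*I)
r(s, y) = 9 (r(s, y) = 7 + 2 = 9)
(C - 501)*r(-14, 17) = (14*I*√2 - 501)*9 = (-501 + 14*I*√2)*9 = -4509 + 126*I*√2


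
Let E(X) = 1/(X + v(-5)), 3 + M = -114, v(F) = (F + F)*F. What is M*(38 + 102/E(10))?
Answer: -720486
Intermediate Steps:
v(F) = 2*F² (v(F) = (2*F)*F = 2*F²)
M = -117 (M = -3 - 114 = -117)
E(X) = 1/(50 + X) (E(X) = 1/(X + 2*(-5)²) = 1/(X + 2*25) = 1/(X + 50) = 1/(50 + X))
M*(38 + 102/E(10)) = -117*(38 + 102/(1/(50 + 10))) = -117*(38 + 102/(1/60)) = -117*(38 + 102*60) = -117*(38 + 6120) = -117*6158 = -720486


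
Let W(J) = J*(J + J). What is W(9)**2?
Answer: 26244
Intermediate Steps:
W(J) = 2*J**2 (W(J) = J*(2*J) = 2*J**2)
W(9)**2 = (2*9**2)**2 = (2*81)**2 = 162**2 = 26244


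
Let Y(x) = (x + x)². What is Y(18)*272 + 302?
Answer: 352814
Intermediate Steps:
Y(x) = 4*x² (Y(x) = (2*x)² = 4*x²)
Y(18)*272 + 302 = (4*18²)*272 + 302 = (4*324)*272 + 302 = 1296*272 + 302 = 352512 + 302 = 352814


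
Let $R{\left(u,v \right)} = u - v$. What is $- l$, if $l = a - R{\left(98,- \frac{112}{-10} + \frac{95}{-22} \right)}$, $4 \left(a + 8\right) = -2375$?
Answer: $\frac{152431}{220} \approx 692.87$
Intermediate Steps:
$a = - \frac{2407}{4}$ ($a = -8 + \frac{1}{4} \left(-2375\right) = -8 - \frac{2375}{4} = - \frac{2407}{4} \approx -601.75$)
$l = - \frac{152431}{220}$ ($l = - \frac{2407}{4} - \left(98 - \left(- \frac{112}{-10} + \frac{95}{-22}\right)\right) = - \frac{2407}{4} - \left(98 - \left(\left(-112\right) \left(- \frac{1}{10}\right) + 95 \left(- \frac{1}{22}\right)\right)\right) = - \frac{2407}{4} - \left(98 - \left(\frac{56}{5} - \frac{95}{22}\right)\right) = - \frac{2407}{4} - \left(98 - \frac{757}{110}\right) = - \frac{2407}{4} - \frac{10023}{110} = - \frac{152431}{220} \approx -692.87$)
$- l = \left(-1\right) \left(- \frac{152431}{220}\right) = \frac{152431}{220}$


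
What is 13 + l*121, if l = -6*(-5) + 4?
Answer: 4127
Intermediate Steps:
l = 34 (l = 30 + 4 = 34)
13 + l*121 = 13 + 34*121 = 13 + 4114 = 4127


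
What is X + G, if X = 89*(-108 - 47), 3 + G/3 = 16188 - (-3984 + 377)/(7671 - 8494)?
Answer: 28596659/823 ≈ 34747.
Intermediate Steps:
G = 39949944/823 (G = -9 + 3*(16188 - (-3984 + 377)/(7671 - 8494)) = -9 + 3*(16188 - (-3607)/(-823)) = -9 + 3*(16188 - (-3607)*(-1)/823) = -9 + 3*(16188 - 1*3607/823) = -9 + 3*(16188 - 3607/823) = -9 + 3*(13319117/823) = -9 + 39957351/823 = 39949944/823 ≈ 48542.)
X = -13795 (X = 89*(-155) = -13795)
X + G = -13795 + 39949944/823 = 28596659/823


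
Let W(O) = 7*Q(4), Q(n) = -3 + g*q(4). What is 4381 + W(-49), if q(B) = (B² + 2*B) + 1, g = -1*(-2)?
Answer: 4710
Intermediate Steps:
g = 2
q(B) = 1 + B² + 2*B
Q(n) = 47 (Q(n) = -3 + 2*(1 + 4² + 2*4) = -3 + 2*(1 + 16 + 8) = -3 + 2*25 = -3 + 50 = 47)
W(O) = 329 (W(O) = 7*47 = 329)
4381 + W(-49) = 4381 + 329 = 4710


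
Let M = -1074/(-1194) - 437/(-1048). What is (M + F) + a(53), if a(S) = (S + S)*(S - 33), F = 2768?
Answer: 1019676731/208552 ≈ 4889.3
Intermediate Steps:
a(S) = 2*S*(-33 + S) (a(S) = (2*S)*(-33 + S) = 2*S*(-33 + S))
M = 274555/208552 (M = -1074*(-1/1194) - 437*(-1/1048) = 179/199 + 437/1048 = 274555/208552 ≈ 1.3165)
(M + F) + a(53) = (274555/208552 + 2768) + 2*53*(-33 + 53) = 577546491/208552 + 2*53*20 = 577546491/208552 + 2120 = 1019676731/208552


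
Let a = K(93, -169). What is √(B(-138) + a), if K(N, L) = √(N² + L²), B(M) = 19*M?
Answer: √(-2622 + 61*√10) ≈ 49.286*I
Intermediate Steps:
K(N, L) = √(L² + N²)
a = 61*√10 (a = √((-169)² + 93²) = √(28561 + 8649) = √37210 = 61*√10 ≈ 192.90)
√(B(-138) + a) = √(19*(-138) + 61*√10) = √(-2622 + 61*√10)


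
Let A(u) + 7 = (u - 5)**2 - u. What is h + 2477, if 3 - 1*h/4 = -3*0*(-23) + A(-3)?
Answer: 2249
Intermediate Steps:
A(u) = -7 + (-5 + u)**2 - u (A(u) = -7 + ((u - 5)**2 - u) = -7 + ((-5 + u)**2 - u) = -7 + (-5 + u)**2 - u)
h = -228 (h = 12 - 4*(-3*0*(-23) + (-7 + (-5 - 3)**2 - 1*(-3))) = 12 - 4*(0*(-23) + (-7 + (-8)**2 + 3)) = 12 - 4*(0 + (-7 + 64 + 3)) = 12 - 4*(0 + 60) = 12 - 4*60 = 12 - 240 = -228)
h + 2477 = -228 + 2477 = 2249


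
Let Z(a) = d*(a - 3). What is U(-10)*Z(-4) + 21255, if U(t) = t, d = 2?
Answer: 21395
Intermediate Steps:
Z(a) = -6 + 2*a (Z(a) = 2*(a - 3) = 2*(-3 + a) = -6 + 2*a)
U(-10)*Z(-4) + 21255 = -10*(-6 + 2*(-4)) + 21255 = -10*(-6 - 8) + 21255 = -10*(-14) + 21255 = 140 + 21255 = 21395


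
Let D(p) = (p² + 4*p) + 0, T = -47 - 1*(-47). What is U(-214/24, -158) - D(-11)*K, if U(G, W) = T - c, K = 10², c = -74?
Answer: -7626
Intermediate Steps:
T = 0 (T = -47 + 47 = 0)
D(p) = p² + 4*p
K = 100
U(G, W) = 74 (U(G, W) = 0 - 1*(-74) = 0 + 74 = 74)
U(-214/24, -158) - D(-11)*K = 74 - (-11*(4 - 11))*100 = 74 - (-11*(-7))*100 = 74 - 77*100 = 74 - 1*7700 = 74 - 7700 = -7626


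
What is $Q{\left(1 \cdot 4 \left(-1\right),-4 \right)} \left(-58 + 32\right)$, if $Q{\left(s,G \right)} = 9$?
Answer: $-234$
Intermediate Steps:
$Q{\left(1 \cdot 4 \left(-1\right),-4 \right)} \left(-58 + 32\right) = 9 \left(-58 + 32\right) = 9 \left(-26\right) = -234$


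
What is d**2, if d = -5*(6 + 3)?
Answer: 2025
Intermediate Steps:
d = -45 (d = -5*9 = -45)
d**2 = (-45)**2 = 2025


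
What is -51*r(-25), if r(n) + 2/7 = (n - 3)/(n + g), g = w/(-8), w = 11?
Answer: -58446/1477 ≈ -39.571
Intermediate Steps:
g = -11/8 (g = 11/(-8) = 11*(-⅛) = -11/8 ≈ -1.3750)
r(n) = -2/7 + (-3 + n)/(-11/8 + n) (r(n) = -2/7 + (n - 3)/(n - 11/8) = -2/7 + (-3 + n)/(-11/8 + n))
-51*r(-25) = -102*(-73 + 20*(-25))/(7*(-11 + 8*(-25))) = -102*(-73 - 500)/(7*(-11 - 200)) = -102*(-573)/(7*(-211)) = -102*(-1)*(-573)/(7*211) = -51*1146/1477 = -58446/1477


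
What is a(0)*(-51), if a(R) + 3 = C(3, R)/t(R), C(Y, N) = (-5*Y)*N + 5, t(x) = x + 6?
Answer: 221/2 ≈ 110.50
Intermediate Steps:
t(x) = 6 + x
C(Y, N) = 5 - 5*N*Y (C(Y, N) = -5*N*Y + 5 = 5 - 5*N*Y)
a(R) = -3 + (5 - 15*R)/(6 + R) (a(R) = -3 + (5 - 5*R*3)/(6 + R) = -3 + (5 - 15*R)/(6 + R))
a(0)*(-51) = ((-13 - 18*0)/(6 + 0))*(-51) = ((-13 + 0)/6)*(-51) = ((1/6)*(-13))*(-51) = -13/6*(-51) = 221/2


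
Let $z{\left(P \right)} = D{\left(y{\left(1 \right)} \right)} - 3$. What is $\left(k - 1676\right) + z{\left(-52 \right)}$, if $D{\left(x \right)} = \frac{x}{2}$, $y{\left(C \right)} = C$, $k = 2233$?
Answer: $\frac{1109}{2} \approx 554.5$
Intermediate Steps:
$D{\left(x \right)} = \frac{x}{2}$ ($D{\left(x \right)} = x \frac{1}{2} = \frac{x}{2}$)
$z{\left(P \right)} = - \frac{5}{2}$ ($z{\left(P \right)} = \frac{1}{2} \cdot 1 - 3 = \frac{1}{2} - 3 = - \frac{5}{2}$)
$\left(k - 1676\right) + z{\left(-52 \right)} = \left(2233 - 1676\right) - \frac{5}{2} = 557 - \frac{5}{2} = \frac{1109}{2}$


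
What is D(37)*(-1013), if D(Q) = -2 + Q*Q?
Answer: -1384771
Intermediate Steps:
D(Q) = -2 + Q²
D(37)*(-1013) = (-2 + 37²)*(-1013) = (-2 + 1369)*(-1013) = 1367*(-1013) = -1384771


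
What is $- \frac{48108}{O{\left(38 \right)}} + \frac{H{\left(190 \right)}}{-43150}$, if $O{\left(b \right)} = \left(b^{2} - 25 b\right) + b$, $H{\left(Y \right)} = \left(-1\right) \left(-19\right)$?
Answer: $- \frac{27314083}{302050} \approx -90.429$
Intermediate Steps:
$H{\left(Y \right)} = 19$
$O{\left(b \right)} = b^{2} - 24 b$
$- \frac{48108}{O{\left(38 \right)}} + \frac{H{\left(190 \right)}}{-43150} = - \frac{48108}{38 \left(-24 + 38\right)} + \frac{19}{-43150} = - \frac{48108}{38 \cdot 14} + 19 \left(- \frac{1}{43150}\right) = - \frac{48108}{532} - \frac{19}{43150} = \left(-48108\right) \frac{1}{532} - \frac{19}{43150} = - \frac{633}{7} - \frac{19}{43150} = - \frac{27314083}{302050}$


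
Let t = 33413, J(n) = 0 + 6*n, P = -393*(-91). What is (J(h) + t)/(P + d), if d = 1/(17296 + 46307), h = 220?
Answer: 47002617/48396470 ≈ 0.97120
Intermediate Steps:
d = 1/63603 ≈ 1.5723e-5
P = 35763
J(n) = 6*n
(J(h) + t)/(P + d) = (6*220 + 33413)/(35763 + 1/63603) = (1320 + 33413)/(2274634090/63603) = 34733*(63603/2274634090) = 47002617/48396470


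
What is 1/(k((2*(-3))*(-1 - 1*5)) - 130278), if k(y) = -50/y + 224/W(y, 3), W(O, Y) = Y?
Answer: -18/2343685 ≈ -7.6802e-6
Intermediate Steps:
k(y) = 224/3 - 50/y (k(y) = -50/y + 224/3 = 224/3 - 50/y)
1/(k((2*(-3))*(-1 - 1*5)) - 130278) = 1/((224/3 - 50*(-1/(6*(-1 - 1*5)))) - 130278) = 1/((224/3 - 50*(-1/(6*(-1 - 5)))) - 130278) = 1/((224/3 - 50/((-6*(-6)))) - 130278) = 1/((224/3 - 50/36) - 130278) = 1/((224/3 - 50*1/36) - 130278) = 1/((224/3 - 25/18) - 130278) = 1/(1319/18 - 130278) = 1/(-2343685/18) = -18/2343685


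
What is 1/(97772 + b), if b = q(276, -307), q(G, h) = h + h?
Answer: 1/97158 ≈ 1.0293e-5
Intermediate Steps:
q(G, h) = 2*h
b = -614 (b = 2*(-307) = -614)
1/(97772 + b) = 1/(97772 - 614) = 1/97158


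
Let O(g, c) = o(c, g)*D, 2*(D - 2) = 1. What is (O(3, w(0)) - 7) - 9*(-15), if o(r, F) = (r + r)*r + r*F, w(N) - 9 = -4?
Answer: 581/2 ≈ 290.50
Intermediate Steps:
w(N) = 5 (w(N) = 9 - 4 = 5)
o(r, F) = 2*r**2 + F*r (o(r, F) = (2*r)*r + F*r = 2*r**2 + F*r)
D = 5/2 (D = 2 + (1/2)*1 = 2 + 1/2 = 5/2 ≈ 2.5000)
O(g, c) = 5*c*(g + 2*c)/2 (O(g, c) = (c*(g + 2*c))*(5/2) = 5*c*(g + 2*c)/2)
(O(3, w(0)) - 7) - 9*(-15) = ((5/2)*5*(3 + 2*5) - 7) - 9*(-15) = ((5/2)*5*(3 + 10) - 7) + 135 = ((5/2)*5*13 - 7) + 135 = (325/2 - 7) + 135 = 311/2 + 135 = 581/2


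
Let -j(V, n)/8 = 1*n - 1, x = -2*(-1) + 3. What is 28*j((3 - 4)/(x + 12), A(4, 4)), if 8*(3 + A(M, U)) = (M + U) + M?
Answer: 560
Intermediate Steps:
x = 5 (x = 2 + 3 = 5)
A(M, U) = -3 + M/4 + U/8 (A(M, U) = -3 + ((M + U) + M)/8 = -3 + (U + 2*M)/8 = -3 + (M/4 + U/8) = -3 + M/4 + U/8)
j(V, n) = 8 - 8*n (j(V, n) = -8*(1*n - 1) = -8*(n - 1) = -8*(-1 + n) = 8 - 8*n)
28*j((3 - 4)/(x + 12), A(4, 4)) = 28*(8 - 8*(-3 + (¼)*4 + (⅛)*4)) = 28*(8 - 8*(-3 + 1 + ½)) = 28*(8 - 8*(-3/2)) = 28*(8 + 12) = 28*20 = 560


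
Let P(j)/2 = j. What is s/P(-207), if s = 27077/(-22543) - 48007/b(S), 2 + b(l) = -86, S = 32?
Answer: -1079839025/821286576 ≈ -1.3148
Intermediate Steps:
b(l) = -88 (b(l) = -2 - 86 = -88)
P(j) = 2*j
s = 1079839025/1983784 (s = 27077/(-22543) - 48007/(-88) = 27077*(-1/22543) - 48007*(-1/88) = -27077/22543 + 48007/88 = 1079839025/1983784 ≈ 544.33)
s/P(-207) = 1079839025/(1983784*((2*(-207)))) = (1079839025/1983784)/(-414) = (1079839025/1983784)*(-1/414) = -1079839025/821286576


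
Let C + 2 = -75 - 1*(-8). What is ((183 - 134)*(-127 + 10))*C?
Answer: 395577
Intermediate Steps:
C = -69 (C = -2 + (-75 - 1*(-8)) = -2 + (-75 + 8) = -2 - 67 = -69)
((183 - 134)*(-127 + 10))*C = ((183 - 134)*(-127 + 10))*(-69) = (49*(-117))*(-69) = -5733*(-69) = 395577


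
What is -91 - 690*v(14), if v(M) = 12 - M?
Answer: 1289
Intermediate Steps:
-91 - 690*v(14) = -91 - 690*(12 - 1*14) = -91 - 690*(12 - 14) = -91 - 690*(-2) = -91 + 1380 = 1289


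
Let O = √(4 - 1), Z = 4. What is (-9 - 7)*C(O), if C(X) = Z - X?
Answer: -64 + 16*√3 ≈ -36.287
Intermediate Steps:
O = √3 ≈ 1.7320
C(X) = 4 - X
(-9 - 7)*C(O) = (-9 - 7)*(4 - √3) = -16*(4 - √3) = -64 + 16*√3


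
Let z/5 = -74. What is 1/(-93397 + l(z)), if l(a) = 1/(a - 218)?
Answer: -588/54917437 ≈ -1.0707e-5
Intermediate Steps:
z = -370 (z = 5*(-74) = -370)
l(a) = 1/(-218 + a)
1/(-93397 + l(z)) = 1/(-93397 + 1/(-218 - 370)) = 1/(-93397 + 1/(-588)) = 1/(-93397 - 1/588) = 1/(-54917437/588) = -588/54917437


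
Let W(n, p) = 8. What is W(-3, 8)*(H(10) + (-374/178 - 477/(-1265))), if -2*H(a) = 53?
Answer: -25420836/112585 ≈ -225.79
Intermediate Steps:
H(a) = -53/2 (H(a) = -½*53 = -53/2)
W(-3, 8)*(H(10) + (-374/178 - 477/(-1265))) = 8*(-53/2 + (-374/178 - 477/(-1265))) = 8*(-53/2 + (-374*1/178 - 477*(-1/1265))) = 8*(-53/2 + (-187/89 + 477/1265)) = 8*(-53/2 - 194102/112585) = 8*(-6355209/225170) = -25420836/112585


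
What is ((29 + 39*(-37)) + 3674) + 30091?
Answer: 32351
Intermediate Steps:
((29 + 39*(-37)) + 3674) + 30091 = ((29 - 1443) + 3674) + 30091 = (-1414 + 3674) + 30091 = 2260 + 30091 = 32351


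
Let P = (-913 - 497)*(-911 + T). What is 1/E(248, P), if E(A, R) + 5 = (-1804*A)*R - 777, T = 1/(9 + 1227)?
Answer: -103/59191935797746 ≈ -1.7401e-12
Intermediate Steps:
T = 1/1236 ≈ 0.00080906
P = 264608825/206 (P = (-913 - 497)*(-911 + 1/1236) = -1410*(-1125995/1236) = 264608825/206 ≈ 1.2845e+6)
E(A, R) = -782 - 1804*A*R (E(A, R) = -5 + ((-1804*A)*R - 777) = -5 + (-1804*A*R - 777) = -5 + (-777 - 1804*A*R) = -782 - 1804*A*R)
1/E(248, P) = 1/(-782 - 1804*248*264608825/206) = 1/(-782 - 59191935717200/103) = 1/(-59191935797746/103) = -103/59191935797746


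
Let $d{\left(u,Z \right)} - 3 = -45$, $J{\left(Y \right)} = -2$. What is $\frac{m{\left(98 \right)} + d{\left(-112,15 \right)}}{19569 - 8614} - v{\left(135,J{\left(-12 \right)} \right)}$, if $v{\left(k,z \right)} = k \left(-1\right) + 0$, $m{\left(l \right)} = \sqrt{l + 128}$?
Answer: $\frac{211269}{1565} + \frac{\sqrt{226}}{10955} \approx 135.0$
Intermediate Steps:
$m{\left(l \right)} = \sqrt{128 + l}$
$d{\left(u,Z \right)} = -42$ ($d{\left(u,Z \right)} = 3 - 45 = -42$)
$v{\left(k,z \right)} = - k$ ($v{\left(k,z \right)} = - k + 0 = - k$)
$\frac{m{\left(98 \right)} + d{\left(-112,15 \right)}}{19569 - 8614} - v{\left(135,J{\left(-12 \right)} \right)} = \frac{\sqrt{128 + 98} - 42}{19569 - 8614} - \left(-1\right) 135 = \frac{\sqrt{226} - 42}{10955} - -135 = \left(-42 + \sqrt{226}\right) \frac{1}{10955} + 135 = \left(- \frac{6}{1565} + \frac{\sqrt{226}}{10955}\right) + 135 = \frac{211269}{1565} + \frac{\sqrt{226}}{10955}$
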